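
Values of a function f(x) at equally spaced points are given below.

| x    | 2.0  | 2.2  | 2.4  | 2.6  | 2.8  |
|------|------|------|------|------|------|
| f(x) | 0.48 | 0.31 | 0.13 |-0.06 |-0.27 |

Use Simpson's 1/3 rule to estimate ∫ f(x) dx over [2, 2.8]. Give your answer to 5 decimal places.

0.09800

h = 0.2, n = 4.
(h/3)·[y₀ + 4y₁ + 2y₂ + 4y₃ + y₄] = 0.066667·(1.47) = 0.09800.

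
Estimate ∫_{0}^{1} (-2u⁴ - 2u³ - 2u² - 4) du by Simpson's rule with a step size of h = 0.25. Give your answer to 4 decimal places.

h = (1 − 0)/4 = 0.25.
Nodes u₀,…,u₄ = 0, 0.25, 0.5, 0.75, 1.
f(u) = -2u⁴ - 2u³ - 2u² - 4: f₀=-4, f₁=-4.1640625, f₂=-4.875, f₃=-6.6015625, f₄=-10.
(h/3)·[f₀ + 4f₁ + 2f₂ + 4f₃ + f₄] = 0.083333·(-66.8125) = -5.5677.

-5.5677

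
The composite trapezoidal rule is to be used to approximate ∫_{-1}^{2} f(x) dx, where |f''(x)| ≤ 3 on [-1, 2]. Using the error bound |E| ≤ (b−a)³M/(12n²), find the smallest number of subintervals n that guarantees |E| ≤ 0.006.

Need 81/(12n²) ≤ 0.006.
n² ≥ 81/(12·0.006) = 1125 ⇒ n ≥ 33.5410, so the smallest n is 34.

34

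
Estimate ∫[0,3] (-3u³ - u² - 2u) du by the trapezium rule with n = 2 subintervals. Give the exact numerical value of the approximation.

-95.0625

h = (3 − 0)/2 = 1.5.
Nodes u₀,…,u₂ = 0, 1.5, 3.
f(u) = -3u³ - u² - 2u: f₀=0, f₁=-15.375, f₂=-96.
(h/2)·[f₀ + 2f₁ + f₂] = 0.75·(-126.75) = -95.0625.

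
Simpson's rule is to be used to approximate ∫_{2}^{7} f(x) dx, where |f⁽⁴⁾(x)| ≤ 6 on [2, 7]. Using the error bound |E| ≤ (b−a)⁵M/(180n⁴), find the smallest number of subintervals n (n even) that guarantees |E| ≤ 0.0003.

26

Need 18750/(180n⁴) ≤ 0.0003.
n⁴ ≥ 18750/(180·0.0003) = 347222 ⇒ n ≥ 24.2746, so the smallest even n is 26. (n must be even for Simpson's rule.)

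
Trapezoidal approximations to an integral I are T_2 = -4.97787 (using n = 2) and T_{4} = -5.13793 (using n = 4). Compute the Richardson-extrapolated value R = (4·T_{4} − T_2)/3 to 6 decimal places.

-5.191283

R = (4·T_{4} − T_2) / 3 = (4·(-5.13793) − (-4.97787))/3 = (-15.57385)/3 = -5.191283.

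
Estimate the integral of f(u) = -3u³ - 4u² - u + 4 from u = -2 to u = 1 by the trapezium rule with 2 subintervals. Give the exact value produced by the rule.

h = (1 − (-2))/2 = 1.5.
Nodes u₀,…,u₂ = -2, -0.5, 1.
f(u) = -3u³ - 4u² - u + 4: f₀=14, f₁=3.875, f₂=-4.
(h/2)·[f₀ + 2f₁ + f₂] = 0.75·(17.75) = 13.3125.

13.3125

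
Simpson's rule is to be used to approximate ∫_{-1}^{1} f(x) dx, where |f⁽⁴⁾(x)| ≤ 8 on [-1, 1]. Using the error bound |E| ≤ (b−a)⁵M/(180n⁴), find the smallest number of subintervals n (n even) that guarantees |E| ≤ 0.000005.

Need 256/(180n⁴) ≤ 0.000005.
n⁴ ≥ 256/(180·0.000005) = 284444 ⇒ n ≥ 23.0940, so the smallest even n is 24. (n must be even for Simpson's rule.)

24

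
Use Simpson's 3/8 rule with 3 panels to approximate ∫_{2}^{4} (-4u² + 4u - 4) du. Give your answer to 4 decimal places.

-58.6667

h = (4 − 2)/3 = 0.666667.
Nodes u₀,…,u₃ = 2, 2.666667, 3.333333, 4.
f(u) = -4u² + 4u - 4: f₀=-12, f₁=-21.777778, f₂=-35.111111, f₃=-52.
(3h/8)·[f₀ + 3f₁ + 3f₂ + f₃] = 0.25·(-234.666667) = -58.6667.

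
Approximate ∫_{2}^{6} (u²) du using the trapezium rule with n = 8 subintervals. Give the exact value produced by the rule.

69.5

h = (6 − 2)/8 = 0.5.
Nodes u₀,…,u₈ = 2, 2.5, 3, 3.5, 4, 4.5, 5, 5.5, 6.
f(u) = u²: f₀=4, f₁=6.25, f₂=9, f₃=12.25, f₄=16, f₅=20.25, f₆=25, f₇=30.25, f₈=36.
(h/2)·[f₀ + 2f₁ + 2f₂ + 2f₃ + 2f₄ + 2f₅ + 2f₆ + 2f₇ + f₈] = 0.25·(278) = 69.5.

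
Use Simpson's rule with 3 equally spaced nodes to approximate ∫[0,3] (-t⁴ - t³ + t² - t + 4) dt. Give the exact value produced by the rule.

h = (3 − 0)/2 = 1.5.
Nodes t₀,…,t₂ = 0, 1.5, 3.
f(t) = -t⁴ - t³ + t² - t + 4: f₀=4, f₁=-3.6875, f₂=-98.
(h/3)·[f₀ + 4f₁ + f₂] = 0.5·(-108.75) = -54.375.

-54.375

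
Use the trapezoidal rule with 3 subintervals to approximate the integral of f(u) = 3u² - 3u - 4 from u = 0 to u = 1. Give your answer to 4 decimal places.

h = (1 − 0)/3 = 0.333333.
Nodes u₀,…,u₃ = 0, 0.333333, 0.666667, 1.
f(u) = 3u² - 3u - 4: f₀=-4, f₁=-4.666667, f₂=-4.666667, f₃=-4.
(h/2)·[f₀ + 2f₁ + 2f₂ + f₃] = 0.166667·(-26.666667) = -4.4444.

-4.4444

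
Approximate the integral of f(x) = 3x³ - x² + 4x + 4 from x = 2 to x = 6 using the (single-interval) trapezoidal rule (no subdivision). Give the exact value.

T = (b−a)/2 · [f(2) + f(6)] = 2·[32 + 640] = 1344.

1344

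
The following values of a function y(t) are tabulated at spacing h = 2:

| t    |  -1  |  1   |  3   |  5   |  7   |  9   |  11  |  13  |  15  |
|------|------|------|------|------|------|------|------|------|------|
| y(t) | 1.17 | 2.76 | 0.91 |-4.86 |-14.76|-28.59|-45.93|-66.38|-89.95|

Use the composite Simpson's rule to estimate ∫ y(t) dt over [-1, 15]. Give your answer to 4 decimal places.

-397.7467

h = 2, n = 8.
(h/3)·[y₀ + 4y₁ + 2y₂ + 4y₃ + 2y₄ + 4y₅ + 2y₆ + 4y₇ + y₈] = 0.666667·(-596.62) = -397.7467.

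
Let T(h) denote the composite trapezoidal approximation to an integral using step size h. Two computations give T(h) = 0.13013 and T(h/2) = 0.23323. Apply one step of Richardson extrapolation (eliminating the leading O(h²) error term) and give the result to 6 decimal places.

0.267597

R = (4·T(h/2) − T(h)) / 3 = (4·0.23323 − 0.13013)/3 = (0.80279)/3 = 0.267597.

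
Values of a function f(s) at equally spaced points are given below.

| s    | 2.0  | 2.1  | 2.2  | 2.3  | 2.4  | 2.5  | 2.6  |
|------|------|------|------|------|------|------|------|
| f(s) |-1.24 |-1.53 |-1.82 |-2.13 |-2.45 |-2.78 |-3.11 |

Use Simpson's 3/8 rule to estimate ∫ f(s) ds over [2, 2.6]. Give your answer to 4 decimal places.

h = 0.1, n = 6.
(3h/8)·[y₀ + 3y₁ + 3y₂ + 2y₃ + 3y₄ + 3y₅ + y₆] = 0.0375·(-34.35) = -1.2881.

-1.2881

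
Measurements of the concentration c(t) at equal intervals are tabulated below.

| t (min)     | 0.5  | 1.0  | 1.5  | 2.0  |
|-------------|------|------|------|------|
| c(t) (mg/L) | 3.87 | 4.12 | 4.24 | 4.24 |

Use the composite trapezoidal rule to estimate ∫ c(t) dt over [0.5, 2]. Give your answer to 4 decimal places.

h = 0.5, n = 3.
(h/2)·[y₀ + 2y₁ + 2y₂ + y₃] = 0.25·(24.83) = 6.2075.

6.2075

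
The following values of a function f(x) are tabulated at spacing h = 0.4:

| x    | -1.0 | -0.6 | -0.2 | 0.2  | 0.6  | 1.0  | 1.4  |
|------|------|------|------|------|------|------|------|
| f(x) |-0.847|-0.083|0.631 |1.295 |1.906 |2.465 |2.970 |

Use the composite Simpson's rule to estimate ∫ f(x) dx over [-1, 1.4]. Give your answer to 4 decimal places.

h = 0.4, n = 6.
(h/3)·[y₀ + 4y₁ + 2y₂ + 4y₃ + 2y₄ + 4y₅ + y₆] = 0.133333·(21.905) = 2.9207.

2.9207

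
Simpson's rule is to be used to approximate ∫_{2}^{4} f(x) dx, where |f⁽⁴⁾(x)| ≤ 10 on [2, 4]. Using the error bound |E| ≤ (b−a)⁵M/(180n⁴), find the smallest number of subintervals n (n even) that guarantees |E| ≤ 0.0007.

8

Need 320/(180n⁴) ≤ 0.0007.
n⁴ ≥ 320/(180·0.0007) = 2539.68 ⇒ n ≥ 7.0990, so the smallest even n is 8. (n must be even for Simpson's rule.)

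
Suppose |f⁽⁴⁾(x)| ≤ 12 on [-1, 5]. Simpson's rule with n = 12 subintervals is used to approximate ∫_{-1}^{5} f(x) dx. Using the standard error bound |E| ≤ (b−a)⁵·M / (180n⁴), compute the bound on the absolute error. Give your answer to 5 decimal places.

|E| ≤ (6)⁵·12 / (180·12⁴) = 93312/3732480 = 0.02500.

0.02500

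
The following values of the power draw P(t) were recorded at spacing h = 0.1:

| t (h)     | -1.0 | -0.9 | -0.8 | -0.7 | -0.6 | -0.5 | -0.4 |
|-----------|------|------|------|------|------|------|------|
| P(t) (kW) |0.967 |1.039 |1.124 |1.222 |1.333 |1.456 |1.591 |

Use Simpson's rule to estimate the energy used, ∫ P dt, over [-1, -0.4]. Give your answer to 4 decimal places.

0.7447

h = 0.1, n = 6.
(h/3)·[y₀ + 4y₁ + 2y₂ + 4y₃ + 2y₄ + 4y₅ + y₆] = 0.033333·(22.340) = 0.7447.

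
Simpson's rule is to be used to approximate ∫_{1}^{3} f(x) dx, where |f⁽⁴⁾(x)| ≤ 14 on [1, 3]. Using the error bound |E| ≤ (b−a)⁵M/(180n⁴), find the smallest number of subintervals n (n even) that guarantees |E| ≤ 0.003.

Need 448/(180n⁴) ≤ 0.003.
n⁴ ≥ 448/(180·0.003) = 829.63 ⇒ n ≥ 5.3669, so the smallest even n is 6. (n must be even for Simpson's rule.)

6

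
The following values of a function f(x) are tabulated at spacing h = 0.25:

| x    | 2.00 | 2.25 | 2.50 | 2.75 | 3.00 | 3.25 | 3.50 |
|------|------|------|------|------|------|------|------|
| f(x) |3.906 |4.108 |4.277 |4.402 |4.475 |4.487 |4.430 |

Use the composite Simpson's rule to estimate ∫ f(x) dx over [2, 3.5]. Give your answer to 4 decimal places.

6.4857

h = 0.25, n = 6.
(h/3)·[y₀ + 4y₁ + 2y₂ + 4y₃ + 2y₄ + 4y₅ + y₆] = 0.083333·(77.828) = 6.4857.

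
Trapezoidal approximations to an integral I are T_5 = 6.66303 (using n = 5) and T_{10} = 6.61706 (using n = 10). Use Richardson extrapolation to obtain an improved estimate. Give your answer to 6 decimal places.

R = (4·T_{10} − T_5) / 3 = (4·6.61706 − 6.66303)/3 = (19.80521)/3 = 6.601737.

6.601737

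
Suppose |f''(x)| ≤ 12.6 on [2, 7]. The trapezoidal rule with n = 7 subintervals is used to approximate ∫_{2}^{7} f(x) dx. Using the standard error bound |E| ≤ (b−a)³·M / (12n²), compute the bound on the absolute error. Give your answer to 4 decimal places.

2.6786

|E| ≤ (5)³·12.6 / (12·7²) = 1575/588 = 2.6786.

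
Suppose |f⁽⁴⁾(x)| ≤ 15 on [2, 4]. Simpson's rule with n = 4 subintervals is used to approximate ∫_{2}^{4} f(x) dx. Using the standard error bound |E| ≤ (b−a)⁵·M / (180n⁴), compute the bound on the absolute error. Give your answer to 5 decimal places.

|E| ≤ (2)⁵·15 / (180·4⁴) = 480/46080 = 0.01042.

0.01042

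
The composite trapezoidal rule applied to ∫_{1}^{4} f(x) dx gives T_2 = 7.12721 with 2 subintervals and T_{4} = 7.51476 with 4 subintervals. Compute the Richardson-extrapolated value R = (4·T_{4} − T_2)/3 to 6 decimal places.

R = (4·T_{4} − T_2) / 3 = (4·7.51476 − 7.12721)/3 = (22.93183)/3 = 7.643943.

7.643943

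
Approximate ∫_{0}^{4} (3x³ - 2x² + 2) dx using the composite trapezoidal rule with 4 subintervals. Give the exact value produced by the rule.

h = (4 − 0)/4 = 1.
Nodes x₀,…,x₄ = 0, 1, 2, 3, 4.
f(x) = 3x³ - 2x² + 2: f₀=2, f₁=3, f₂=18, f₃=65, f₄=162.
(h/2)·[f₀ + 2f₁ + 2f₂ + 2f₃ + f₄] = 0.5·(336) = 168.

168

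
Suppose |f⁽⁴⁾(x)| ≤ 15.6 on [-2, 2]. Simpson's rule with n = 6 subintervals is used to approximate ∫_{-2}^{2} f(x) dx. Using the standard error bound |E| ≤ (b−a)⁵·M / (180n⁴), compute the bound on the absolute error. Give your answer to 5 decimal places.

0.06848

|E| ≤ (4)⁵·15.6 / (180·6⁴) = 15974.4/233280 = 0.06848.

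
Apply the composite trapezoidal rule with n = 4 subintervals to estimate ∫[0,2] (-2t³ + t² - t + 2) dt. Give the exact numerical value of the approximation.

h = (2 − 0)/4 = 0.5.
Nodes t₀,…,t₄ = 0, 0.5, 1, 1.5, 2.
f(t) = -2t³ + t² - t + 2: f₀=2, f₁=1.5, f₂=0, f₃=-4, f₄=-12.
(h/2)·[f₀ + 2f₁ + 2f₂ + 2f₃ + f₄] = 0.25·(-15) = -3.75.

-3.75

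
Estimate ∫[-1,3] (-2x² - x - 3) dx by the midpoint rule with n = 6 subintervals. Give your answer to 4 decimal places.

h = (3 − (-1))/6 = 0.666667.
Midpoints m₁,…,m₆ = -0.666667, 0, 0.666667, 1.333333, 2, 2.666667.
f(m₁)=-3.222222, f(m₂)=-3, f(m₃)=-4.555556, f(m₄)=-7.888889, f(m₅)=-13, f(m₆)=-19.888889.
h·[f(m₁) + f(m₂) + f(m₃) + f(m₄) + f(m₅) + f(m₆)] = 0.666667·(-51.555556) = -34.3704.

-34.3704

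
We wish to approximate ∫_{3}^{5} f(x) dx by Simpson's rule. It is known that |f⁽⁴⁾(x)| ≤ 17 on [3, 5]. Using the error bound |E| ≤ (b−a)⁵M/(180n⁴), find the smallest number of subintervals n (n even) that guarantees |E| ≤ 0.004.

6

Need 544/(180n⁴) ≤ 0.004.
n⁴ ≥ 544/(180·0.004) = 755.556 ⇒ n ≥ 5.2428, so the smallest even n is 6. (n must be even for Simpson's rule.)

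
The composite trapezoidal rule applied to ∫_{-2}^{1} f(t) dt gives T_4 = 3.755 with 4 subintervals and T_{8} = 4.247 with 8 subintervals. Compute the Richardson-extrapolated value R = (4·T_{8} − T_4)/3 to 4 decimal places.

4.4110

R = (4·T_{8} − T_4) / 3 = (4·4.247 − 3.755)/3 = (13.233)/3 = 4.4110.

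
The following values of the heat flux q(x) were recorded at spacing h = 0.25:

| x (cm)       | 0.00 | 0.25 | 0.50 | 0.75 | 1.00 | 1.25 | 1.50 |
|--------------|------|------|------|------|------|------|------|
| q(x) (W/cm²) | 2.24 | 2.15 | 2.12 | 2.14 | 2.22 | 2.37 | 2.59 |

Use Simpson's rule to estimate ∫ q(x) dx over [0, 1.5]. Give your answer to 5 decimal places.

3.34583

h = 0.25, n = 6.
(h/3)·[y₀ + 4y₁ + 2y₂ + 4y₃ + 2y₄ + 4y₅ + y₆] = 0.083333·(40.15) = 3.34583.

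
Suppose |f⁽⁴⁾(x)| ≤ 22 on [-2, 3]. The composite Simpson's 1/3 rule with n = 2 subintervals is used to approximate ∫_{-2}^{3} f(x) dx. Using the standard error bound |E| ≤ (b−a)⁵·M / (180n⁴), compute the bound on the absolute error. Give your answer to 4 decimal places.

|E| ≤ (5)⁵·22 / (180·2⁴) = 68750/2880 = 23.8715.

23.8715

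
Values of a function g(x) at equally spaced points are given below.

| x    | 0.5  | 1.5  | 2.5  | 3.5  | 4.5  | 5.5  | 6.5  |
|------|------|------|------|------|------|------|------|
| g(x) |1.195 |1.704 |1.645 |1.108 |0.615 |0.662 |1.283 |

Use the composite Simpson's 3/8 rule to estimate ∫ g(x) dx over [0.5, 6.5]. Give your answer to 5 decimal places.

h = 1, n = 6.
(3h/8)·[y₀ + 3y₁ + 3y₂ + 2y₃ + 3y₄ + 3y₅ + y₆] = 0.375·(18.572) = 6.96450.

6.96450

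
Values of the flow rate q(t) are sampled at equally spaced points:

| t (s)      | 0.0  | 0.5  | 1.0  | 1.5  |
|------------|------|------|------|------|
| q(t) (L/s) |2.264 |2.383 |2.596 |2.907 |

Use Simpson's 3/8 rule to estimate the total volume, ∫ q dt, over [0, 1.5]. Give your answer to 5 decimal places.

h = 0.5, n = 3.
(3h/8)·[y₀ + 3y₁ + 3y₂ + y₃] = 0.1875·(20.108) = 3.77025.

3.77025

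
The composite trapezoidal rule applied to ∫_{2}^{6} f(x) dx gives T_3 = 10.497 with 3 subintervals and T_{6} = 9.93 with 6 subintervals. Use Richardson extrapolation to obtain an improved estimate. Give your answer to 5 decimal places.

R = (4·T_{6} − T_3) / 3 = (4·9.93 − 10.497)/3 = (29.223)/3 = 9.74100.

9.74100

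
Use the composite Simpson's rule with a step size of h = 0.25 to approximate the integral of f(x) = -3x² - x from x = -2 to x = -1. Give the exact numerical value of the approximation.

-5.5

h = (-1 − (-2))/4 = 0.25.
Nodes x₀,…,x₄ = -2, -1.75, -1.5, -1.25, -1.
f(x) = -3x² - x: f₀=-10, f₁=-7.4375, f₂=-5.25, f₃=-3.4375, f₄=-2.
(h/3)·[f₀ + 4f₁ + 2f₂ + 4f₃ + f₄] = 0.083333·(-66) = -5.5.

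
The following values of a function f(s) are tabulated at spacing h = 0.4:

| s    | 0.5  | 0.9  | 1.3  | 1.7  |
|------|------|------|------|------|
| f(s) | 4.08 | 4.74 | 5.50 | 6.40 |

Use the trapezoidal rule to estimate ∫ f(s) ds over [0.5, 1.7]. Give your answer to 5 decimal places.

h = 0.4, n = 3.
(h/2)·[y₀ + 2y₁ + 2y₂ + y₃] = 0.2·(30.96) = 6.19200.

6.19200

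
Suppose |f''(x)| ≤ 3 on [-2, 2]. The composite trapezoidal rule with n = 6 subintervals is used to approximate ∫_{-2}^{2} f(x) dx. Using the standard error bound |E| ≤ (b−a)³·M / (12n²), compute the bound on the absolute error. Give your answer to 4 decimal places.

0.4444

|E| ≤ (4)³·3 / (12·6²) = 192/432 = 0.4444.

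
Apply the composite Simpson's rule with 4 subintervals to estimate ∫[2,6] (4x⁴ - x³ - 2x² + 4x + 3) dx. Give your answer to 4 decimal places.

5814.6667

h = (6 − 2)/4 = 1.
Nodes x₀,…,x₄ = 2, 3, 4, 5, 6.
f(x) = 4x⁴ - x³ - 2x² + 4x + 3: f₀=59, f₁=294, f₂=947, f₃=2348, f₄=4923.
(h/3)·[f₀ + 4f₁ + 2f₂ + 4f₃ + f₄] = 0.333333·(17444) = 5814.6667.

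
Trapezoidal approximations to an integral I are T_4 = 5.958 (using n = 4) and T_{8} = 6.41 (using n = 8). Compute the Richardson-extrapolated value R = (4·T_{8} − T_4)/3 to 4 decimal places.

6.5607

R = (4·T_{8} − T_4) / 3 = (4·6.41 − 5.958)/3 = (19.682)/3 = 6.5607.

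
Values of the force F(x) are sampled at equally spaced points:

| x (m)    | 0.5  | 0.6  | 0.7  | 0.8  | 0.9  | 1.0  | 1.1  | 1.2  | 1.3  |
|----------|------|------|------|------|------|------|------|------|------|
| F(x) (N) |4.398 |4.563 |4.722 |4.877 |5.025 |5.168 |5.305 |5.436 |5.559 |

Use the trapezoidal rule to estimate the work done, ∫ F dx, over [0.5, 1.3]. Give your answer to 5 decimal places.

4.00745

h = 0.1, n = 8.
(h/2)·[y₀ + 2y₁ + 2y₂ + 2y₃ + 2y₄ + 2y₅ + 2y₆ + 2y₇ + y₈] = 0.05·(80.149) = 4.00745.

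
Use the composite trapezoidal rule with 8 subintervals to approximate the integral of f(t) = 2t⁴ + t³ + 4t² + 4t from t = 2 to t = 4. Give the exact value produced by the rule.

558.0703125

h = (4 − 2)/8 = 0.25.
Nodes t₀,…,t₈ = 2, 2.25, 2.5, 2.75, 3, 3.25, 3.5, 3.75, 4.
f(t) = 2t⁴ + t³ + 4t² + 4t: f₀=64, f₁=91.8984375, f₂=128.75, f₃=176.4296875, f₄=237, f₅=312.7109375, f₆=406, f₇=519.4921875, f₈=656.
(h/2)·[f₀ + 2f₁ + 2f₂ + 2f₃ + 2f₄ + 2f₅ + 2f₆ + 2f₇ + f₈] = 0.125·(4464.5625) = 558.0703125.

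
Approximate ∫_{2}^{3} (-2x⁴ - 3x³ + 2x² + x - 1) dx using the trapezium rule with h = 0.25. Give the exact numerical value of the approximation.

-119.98828125

h = (3 − 2)/4 = 0.25.
Nodes x₀,…,x₄ = 2, 2.25, 2.5, 2.75, 3.
f(x) = -2x⁴ - 3x³ + 2x² + x - 1: f₀=-47, f₁=-74.0546875, f₂=-111, f₃=-159.8984375, f₄=-223.
(h/2)·[f₀ + 2f₁ + 2f₂ + 2f₃ + f₄] = 0.125·(-959.90625) = -119.98828125.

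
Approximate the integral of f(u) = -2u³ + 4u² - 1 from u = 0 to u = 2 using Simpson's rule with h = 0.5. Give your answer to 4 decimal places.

0.6667

h = (2 − 0)/4 = 0.5.
Nodes u₀,…,u₄ = 0, 0.5, 1, 1.5, 2.
f(u) = -2u³ + 4u² - 1: f₀=-1, f₁=-0.25, f₂=1, f₃=1.25, f₄=-1.
(h/3)·[f₀ + 4f₁ + 2f₂ + 4f₃ + f₄] = 0.166667·(4) = 0.6667.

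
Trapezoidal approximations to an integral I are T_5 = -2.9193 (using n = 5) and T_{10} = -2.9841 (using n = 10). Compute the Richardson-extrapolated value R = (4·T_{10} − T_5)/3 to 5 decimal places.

-3.00570

R = (4·T_{10} − T_5) / 3 = (4·(-2.9841) − (-2.9193))/3 = (-9.0171)/3 = -3.00570.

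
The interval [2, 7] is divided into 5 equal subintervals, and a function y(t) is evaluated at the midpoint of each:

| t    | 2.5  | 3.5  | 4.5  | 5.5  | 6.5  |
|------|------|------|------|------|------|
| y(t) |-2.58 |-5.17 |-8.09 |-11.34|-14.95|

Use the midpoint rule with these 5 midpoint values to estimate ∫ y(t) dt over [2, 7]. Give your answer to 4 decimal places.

h = 1, n = 5.
h·[y(m₁) + y(m₂) + y(m₃) + y(m₄) + y(m₅)] = 1·(-42.13) = -42.1300.

-42.1300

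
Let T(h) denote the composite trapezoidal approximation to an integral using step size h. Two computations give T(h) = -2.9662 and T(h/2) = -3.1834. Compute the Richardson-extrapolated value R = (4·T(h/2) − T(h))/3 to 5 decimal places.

R = (4·T(h/2) − T(h)) / 3 = (4·(-3.1834) − (-2.9662))/3 = (-9.7674)/3 = -3.25580.

-3.25580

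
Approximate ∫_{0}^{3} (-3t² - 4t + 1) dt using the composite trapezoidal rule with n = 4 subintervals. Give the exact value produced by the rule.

-42.84375

h = (3 − 0)/4 = 0.75.
Nodes t₀,…,t₄ = 0, 0.75, 1.5, 2.25, 3.
f(t) = -3t² - 4t + 1: f₀=1, f₁=-3.6875, f₂=-11.75, f₃=-23.1875, f₄=-38.
(h/2)·[f₀ + 2f₁ + 2f₂ + 2f₃ + f₄] = 0.375·(-114.25) = -42.84375.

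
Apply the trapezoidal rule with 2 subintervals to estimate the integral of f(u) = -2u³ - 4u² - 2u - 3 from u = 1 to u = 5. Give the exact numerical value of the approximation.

h = (5 − 1)/2 = 2.
Nodes u₀,…,u₂ = 1, 3, 5.
f(u) = -2u³ - 4u² - 2u - 3: f₀=-11, f₁=-99, f₂=-363.
(h/2)·[f₀ + 2f₁ + f₂] = 1·(-572) = -572.

-572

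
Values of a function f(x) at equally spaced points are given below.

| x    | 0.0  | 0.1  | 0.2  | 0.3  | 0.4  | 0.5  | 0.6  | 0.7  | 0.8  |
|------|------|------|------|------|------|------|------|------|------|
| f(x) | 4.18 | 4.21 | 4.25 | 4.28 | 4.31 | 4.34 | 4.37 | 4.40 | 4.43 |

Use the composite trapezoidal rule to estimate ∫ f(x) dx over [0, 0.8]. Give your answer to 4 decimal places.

h = 0.1, n = 8.
(h/2)·[y₀ + 2y₁ + 2y₂ + 2y₃ + 2y₄ + 2y₅ + 2y₆ + 2y₇ + y₈] = 0.05·(68.93) = 3.4465.

3.4465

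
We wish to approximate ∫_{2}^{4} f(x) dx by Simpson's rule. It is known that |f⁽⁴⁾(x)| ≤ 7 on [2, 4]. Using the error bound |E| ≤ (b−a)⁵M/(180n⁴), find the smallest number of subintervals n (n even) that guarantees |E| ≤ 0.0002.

Need 224/(180n⁴) ≤ 0.0002.
n⁴ ≥ 224/(180·0.0002) = 6222.22 ⇒ n ≥ 8.8815, so the smallest even n is 10. (n must be even for Simpson's rule.)

10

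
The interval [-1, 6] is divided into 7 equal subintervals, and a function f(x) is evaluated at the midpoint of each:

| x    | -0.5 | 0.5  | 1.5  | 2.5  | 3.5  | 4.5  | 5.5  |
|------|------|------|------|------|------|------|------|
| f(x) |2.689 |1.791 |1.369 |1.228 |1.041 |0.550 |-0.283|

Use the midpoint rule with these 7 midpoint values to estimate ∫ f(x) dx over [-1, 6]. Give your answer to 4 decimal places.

8.3850

h = 1, n = 7.
h·[y(m₁) + y(m₂) + y(m₃) + y(m₄) + y(m₅) + y(m₆) + y(m₇)] = 1·(8.385) = 8.3850.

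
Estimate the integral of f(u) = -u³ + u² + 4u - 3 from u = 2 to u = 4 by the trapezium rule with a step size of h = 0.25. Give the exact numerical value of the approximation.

h = (4 − 2)/8 = 0.25.
Nodes u₀,…,u₈ = 2, 2.25, 2.5, 2.75, 3, 3.25, 3.5, 3.75, 4.
f(u) = -u³ + u² + 4u - 3: f₀=1, f₁=-0.328125, f₂=-2.375, f₃=-5.234375, f₄=-9, f₅=-13.765625, f₆=-19.625, f₇=-26.671875, f₈=-35.
(h/2)·[f₀ + 2f₁ + 2f₂ + 2f₃ + 2f₄ + 2f₅ + 2f₆ + 2f₇ + f₈] = 0.125·(-188) = -23.5.

-23.5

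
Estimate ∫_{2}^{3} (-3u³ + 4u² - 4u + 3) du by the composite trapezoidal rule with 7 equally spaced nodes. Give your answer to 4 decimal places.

h = (3 − 2)/6 = 0.166667.
Nodes u₀,…,u₆ = 2, 2.166667, 2.333333, 2.5, 2.666667, 2.833333, 3.
f(u) = -3u³ + 4u² - 4u + 3: f₀=-13, f₁=-17.402778, f₂=-22.666667, f₃=-28.875, f₄=-36.111111, f₅=-44.458333, f₆=-54.
(h/2)·[f₀ + 2f₁ + 2f₂ + 2f₃ + 2f₄ + 2f₅ + f₆] = 0.083333·(-366.027778) = -30.5023.

-30.5023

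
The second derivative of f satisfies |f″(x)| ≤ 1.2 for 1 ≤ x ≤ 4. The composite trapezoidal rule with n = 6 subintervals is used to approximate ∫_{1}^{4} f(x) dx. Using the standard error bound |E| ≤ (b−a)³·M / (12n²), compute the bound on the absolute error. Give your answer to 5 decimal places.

0.07500

|E| ≤ (3)³·1.2 / (12·6²) = 32.4/432 = 0.07500.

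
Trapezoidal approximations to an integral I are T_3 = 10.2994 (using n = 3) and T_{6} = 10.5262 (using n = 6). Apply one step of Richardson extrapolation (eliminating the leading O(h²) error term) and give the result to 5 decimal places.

10.60180

R = (4·T_{6} − T_3) / 3 = (4·10.5262 − 10.2994)/3 = (31.8054)/3 = 10.60180.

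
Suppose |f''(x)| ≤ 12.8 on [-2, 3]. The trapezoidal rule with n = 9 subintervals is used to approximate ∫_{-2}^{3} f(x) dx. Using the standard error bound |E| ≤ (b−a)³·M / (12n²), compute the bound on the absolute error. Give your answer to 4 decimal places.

|E| ≤ (5)³·12.8 / (12·9²) = 1600/972 = 1.6461.

1.6461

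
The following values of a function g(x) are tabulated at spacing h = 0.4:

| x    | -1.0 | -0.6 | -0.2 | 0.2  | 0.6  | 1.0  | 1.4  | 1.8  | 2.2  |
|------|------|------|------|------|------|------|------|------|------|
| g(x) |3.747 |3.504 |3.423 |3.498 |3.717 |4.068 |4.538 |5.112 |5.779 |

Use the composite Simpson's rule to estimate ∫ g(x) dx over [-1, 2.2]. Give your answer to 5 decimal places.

13.01467

h = 0.4, n = 8.
(h/3)·[y₀ + 4y₁ + 2y₂ + 4y₃ + 2y₄ + 4y₅ + 2y₆ + 4y₇ + y₈] = 0.133333·(97.610) = 13.01467.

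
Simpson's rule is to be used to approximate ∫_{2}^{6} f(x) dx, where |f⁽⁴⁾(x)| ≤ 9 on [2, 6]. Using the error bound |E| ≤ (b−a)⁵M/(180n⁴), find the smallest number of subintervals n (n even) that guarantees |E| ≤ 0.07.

6

Need 9216/(180n⁴) ≤ 0.07.
n⁴ ≥ 9216/(180·0.07) = 731.429 ⇒ n ≥ 5.2005, so the smallest even n is 6. (n must be even for Simpson's rule.)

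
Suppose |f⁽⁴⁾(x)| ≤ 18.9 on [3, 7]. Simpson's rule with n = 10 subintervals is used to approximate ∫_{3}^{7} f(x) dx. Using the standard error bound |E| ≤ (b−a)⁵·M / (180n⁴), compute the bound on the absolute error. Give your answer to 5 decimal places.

|E| ≤ (4)⁵·18.9 / (180·10⁴) = 19353.6/1800000 = 0.01075.

0.01075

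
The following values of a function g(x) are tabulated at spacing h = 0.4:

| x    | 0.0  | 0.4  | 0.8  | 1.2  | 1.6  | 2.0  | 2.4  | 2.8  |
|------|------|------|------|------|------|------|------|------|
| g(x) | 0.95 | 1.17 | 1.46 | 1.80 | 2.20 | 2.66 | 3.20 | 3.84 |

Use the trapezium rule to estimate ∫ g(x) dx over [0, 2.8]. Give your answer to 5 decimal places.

5.95400

h = 0.4, n = 7.
(h/2)·[y₀ + 2y₁ + 2y₂ + 2y₃ + 2y₄ + 2y₅ + 2y₆ + y₇] = 0.2·(29.77) = 5.95400.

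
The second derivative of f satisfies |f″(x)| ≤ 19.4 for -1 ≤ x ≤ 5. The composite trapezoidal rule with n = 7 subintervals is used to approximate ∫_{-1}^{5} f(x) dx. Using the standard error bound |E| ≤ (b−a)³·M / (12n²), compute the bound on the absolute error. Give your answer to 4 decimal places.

7.1265

|E| ≤ (6)³·19.4 / (12·7²) = 4190.4/588 = 7.1265.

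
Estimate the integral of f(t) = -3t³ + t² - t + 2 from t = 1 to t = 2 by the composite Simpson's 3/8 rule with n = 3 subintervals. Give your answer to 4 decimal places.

-8.4167

h = (2 − 1)/3 = 0.333333.
Nodes t₀,…,t₃ = 1, 1.333333, 1.666667, 2.
f(t) = -3t³ + t² - t + 2: f₀=-1, f₁=-4.666667, f₂=-10.777778, f₃=-20.
(3h/8)·[f₀ + 3f₁ + 3f₂ + f₃] = 0.125·(-67.333333) = -8.4167.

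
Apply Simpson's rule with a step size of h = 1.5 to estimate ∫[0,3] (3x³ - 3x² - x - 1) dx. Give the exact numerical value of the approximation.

h = (3 − 0)/2 = 1.5.
Nodes x₀,…,x₂ = 0, 1.5, 3.
f(x) = 3x³ - 3x² - x - 1: f₀=-1, f₁=0.875, f₂=50.
(h/3)·[f₀ + 4f₁ + f₂] = 0.5·(52.5) = 26.25.

26.25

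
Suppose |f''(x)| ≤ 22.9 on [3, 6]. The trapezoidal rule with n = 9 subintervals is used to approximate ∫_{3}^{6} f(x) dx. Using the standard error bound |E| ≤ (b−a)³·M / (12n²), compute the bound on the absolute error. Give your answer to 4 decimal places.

|E| ≤ (3)³·22.9 / (12·9²) = 618.3/972 = 0.6361.

0.6361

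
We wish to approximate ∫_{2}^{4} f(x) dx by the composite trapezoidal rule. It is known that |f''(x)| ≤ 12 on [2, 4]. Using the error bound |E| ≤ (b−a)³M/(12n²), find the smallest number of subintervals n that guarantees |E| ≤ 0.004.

Need 96/(12n²) ≤ 0.004.
n² ≥ 96/(12·0.004) = 2000 ⇒ n ≥ 44.7214, so the smallest n is 45.

45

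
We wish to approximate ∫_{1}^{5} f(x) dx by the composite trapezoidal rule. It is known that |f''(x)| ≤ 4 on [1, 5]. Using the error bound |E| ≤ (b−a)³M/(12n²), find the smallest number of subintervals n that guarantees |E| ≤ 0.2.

11

Need 256/(12n²) ≤ 0.2.
n² ≥ 256/(12·0.2) = 106.667 ⇒ n ≥ 10.3280, so the smallest n is 11.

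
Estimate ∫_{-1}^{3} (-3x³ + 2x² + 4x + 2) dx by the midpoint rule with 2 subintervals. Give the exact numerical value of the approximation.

h = (3 − (-1))/2 = 2.
Midpoints m₁,…,m₂ = 0, 2.
f(m₁)=2, f(m₂)=-6.
h·[f(m₁) + f(m₂)] = 2·(-4) = -8.

-8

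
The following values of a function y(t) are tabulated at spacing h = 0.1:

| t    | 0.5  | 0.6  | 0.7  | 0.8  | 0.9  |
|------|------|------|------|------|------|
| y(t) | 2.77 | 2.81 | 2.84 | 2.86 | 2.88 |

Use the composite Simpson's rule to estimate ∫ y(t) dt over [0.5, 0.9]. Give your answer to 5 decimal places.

h = 0.1, n = 4.
(h/3)·[y₀ + 4y₁ + 2y₂ + 4y₃ + y₄] = 0.033333·(34.01) = 1.13367.

1.13367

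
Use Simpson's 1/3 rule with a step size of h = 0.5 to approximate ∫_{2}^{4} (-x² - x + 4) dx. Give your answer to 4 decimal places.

-16.6667

h = (4 − 2)/4 = 0.5.
Nodes x₀,…,x₄ = 2, 2.5, 3, 3.5, 4.
f(x) = -x² - x + 4: f₀=-2, f₁=-4.75, f₂=-8, f₃=-11.75, f₄=-16.
(h/3)·[f₀ + 4f₁ + 2f₂ + 4f₃ + f₄] = 0.166667·(-100) = -16.6667.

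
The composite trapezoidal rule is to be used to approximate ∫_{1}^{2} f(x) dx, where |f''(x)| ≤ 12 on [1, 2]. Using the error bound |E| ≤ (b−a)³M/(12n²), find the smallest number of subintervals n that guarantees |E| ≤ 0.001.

Need 12/(12n²) ≤ 0.001.
n² ≥ 12/(12·0.001) = 1000 ⇒ n ≥ 31.6228, so the smallest n is 32.

32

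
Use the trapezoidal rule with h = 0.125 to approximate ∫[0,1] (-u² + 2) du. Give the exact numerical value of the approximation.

h = (1 − 0)/8 = 0.125.
Nodes u₀,…,u₈ = 0, 0.125, 0.25, 0.375, 0.5, 0.625, 0.75, 0.875, 1.
f(u) = -u² + 2: f₀=2, f₁=1.984375, f₂=1.9375, f₃=1.859375, f₄=1.75, f₅=1.609375, f₆=1.4375, f₇=1.234375, f₈=1.
(h/2)·[f₀ + 2f₁ + 2f₂ + 2f₃ + 2f₄ + 2f₅ + 2f₆ + 2f₇ + f₈] = 0.0625·(26.625) = 1.6640625.

1.6640625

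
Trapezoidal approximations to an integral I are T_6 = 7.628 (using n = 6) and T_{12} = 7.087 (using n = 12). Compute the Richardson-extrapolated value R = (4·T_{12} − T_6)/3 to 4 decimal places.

R = (4·T_{12} − T_6) / 3 = (4·7.087 − 7.628)/3 = (20.720)/3 = 6.9067.

6.9067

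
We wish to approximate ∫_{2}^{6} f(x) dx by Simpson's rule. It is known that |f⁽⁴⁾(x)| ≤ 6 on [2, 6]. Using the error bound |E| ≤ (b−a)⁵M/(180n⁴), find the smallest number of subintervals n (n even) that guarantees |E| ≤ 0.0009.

14

Need 6144/(180n⁴) ≤ 0.0009.
n⁴ ≥ 6144/(180·0.0009) = 37925.9 ⇒ n ≥ 13.9551, so the smallest even n is 14. (n must be even for Simpson's rule.)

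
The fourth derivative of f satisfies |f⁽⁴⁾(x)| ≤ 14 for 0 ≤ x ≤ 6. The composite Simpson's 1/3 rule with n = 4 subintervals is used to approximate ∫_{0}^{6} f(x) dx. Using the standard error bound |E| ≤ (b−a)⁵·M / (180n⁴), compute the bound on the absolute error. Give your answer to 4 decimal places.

|E| ≤ (6)⁵·14 / (180·4⁴) = 108864/46080 = 2.3625.

2.3625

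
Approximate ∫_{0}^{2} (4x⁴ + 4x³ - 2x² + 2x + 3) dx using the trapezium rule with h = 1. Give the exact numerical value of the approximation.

h = (2 − 0)/2 = 1.
Nodes x₀,…,x₂ = 0, 1, 2.
f(x) = 4x⁴ + 4x³ - 2x² + 2x + 3: f₀=3, f₁=11, f₂=95.
(h/2)·[f₀ + 2f₁ + f₂] = 0.5·(120) = 60.

60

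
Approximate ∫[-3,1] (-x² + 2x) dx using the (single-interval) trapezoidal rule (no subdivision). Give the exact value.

T = (b−a)/2 · [f(-3) + f(1)] = 2·[(-15) + 1] = -28.

-28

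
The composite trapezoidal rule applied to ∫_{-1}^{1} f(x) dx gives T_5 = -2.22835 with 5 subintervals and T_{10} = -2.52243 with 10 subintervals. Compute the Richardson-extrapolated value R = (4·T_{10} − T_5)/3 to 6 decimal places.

R = (4·T_{10} − T_5) / 3 = (4·(-2.52243) − (-2.22835))/3 = (-7.86137)/3 = -2.620457.

-2.620457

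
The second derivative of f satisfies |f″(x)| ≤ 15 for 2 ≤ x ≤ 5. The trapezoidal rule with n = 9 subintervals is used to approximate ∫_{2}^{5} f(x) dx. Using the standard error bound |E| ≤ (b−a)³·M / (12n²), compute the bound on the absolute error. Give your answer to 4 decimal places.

|E| ≤ (3)³·15 / (12·9²) = 405/972 = 0.4167.

0.4167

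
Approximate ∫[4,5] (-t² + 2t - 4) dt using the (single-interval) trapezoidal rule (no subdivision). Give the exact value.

T = (b−a)/2 · [f(4) + f(5)] = 0.5·[(-12) + (-19)] = -15.5.

-15.5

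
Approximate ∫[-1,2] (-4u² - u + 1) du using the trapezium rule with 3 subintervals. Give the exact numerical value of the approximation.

-12.5

h = (2 − (-1))/3 = 1.
Nodes u₀,…,u₃ = -1, 0, 1, 2.
f(u) = -4u² - u + 1: f₀=-2, f₁=1, f₂=-4, f₃=-17.
(h/2)·[f₀ + 2f₁ + 2f₂ + f₃] = 0.5·(-25) = -12.5.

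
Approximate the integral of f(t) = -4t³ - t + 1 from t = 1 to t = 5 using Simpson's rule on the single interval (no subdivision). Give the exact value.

-632

S = (b−a)/6 · [f(1) + 4f(3) + f(5)] = 0.666667·[(-4) + 4·(-110) + (-504)] = -632.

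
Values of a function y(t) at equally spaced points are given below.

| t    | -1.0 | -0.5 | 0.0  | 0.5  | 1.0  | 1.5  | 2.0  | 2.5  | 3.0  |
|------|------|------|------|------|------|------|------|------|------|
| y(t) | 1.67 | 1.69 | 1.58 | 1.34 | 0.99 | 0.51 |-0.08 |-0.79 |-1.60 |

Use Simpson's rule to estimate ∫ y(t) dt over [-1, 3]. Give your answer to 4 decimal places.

2.6750

h = 0.5, n = 8.
(h/3)·[y₀ + 4y₁ + 2y₂ + 4y₃ + 2y₄ + 4y₅ + 2y₆ + 4y₇ + y₈] = 0.166667·(16.05) = 2.6750.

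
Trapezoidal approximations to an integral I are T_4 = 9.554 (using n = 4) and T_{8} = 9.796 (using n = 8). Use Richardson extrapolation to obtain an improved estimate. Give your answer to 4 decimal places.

9.8767

R = (4·T_{8} − T_4) / 3 = (4·9.796 − 9.554)/3 = (29.630)/3 = 9.8767.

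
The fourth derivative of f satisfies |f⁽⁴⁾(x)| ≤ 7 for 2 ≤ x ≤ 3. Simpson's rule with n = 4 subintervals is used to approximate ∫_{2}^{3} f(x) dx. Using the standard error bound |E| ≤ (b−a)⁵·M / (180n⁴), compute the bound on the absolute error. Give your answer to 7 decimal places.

0.0001519

|E| ≤ (1)⁵·7 / (180·4⁴) = 7/46080 = 0.0001519.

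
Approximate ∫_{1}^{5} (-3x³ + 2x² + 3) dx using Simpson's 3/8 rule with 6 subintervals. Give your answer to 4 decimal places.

-373.3333

h = (5 − 1)/6 = 0.666667.
Nodes x₀,…,x₆ = 1, 1.666667, 2.333333, 3, 3.666667, 4.333333, 5.
f(x) = -3x³ + 2x² + 3: f₀=2, f₁=-5.333333, f₂=-24.222222, f₃=-60, f₄=-118, f₅=-203.555556, f₆=-322.
(3h/8)·[f₀ + 3f₁ + 3f₂ + 2f₃ + 3f₄ + 3f₅ + f₆] = 0.25·(-1493.333333) = -373.3333.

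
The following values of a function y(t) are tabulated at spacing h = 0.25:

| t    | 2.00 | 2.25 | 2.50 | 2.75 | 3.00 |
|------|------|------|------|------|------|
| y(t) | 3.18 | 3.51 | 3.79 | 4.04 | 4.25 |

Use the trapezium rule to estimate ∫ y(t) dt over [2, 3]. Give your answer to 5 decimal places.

3.76375

h = 0.25, n = 4.
(h/2)·[y₀ + 2y₁ + 2y₂ + 2y₃ + y₄] = 0.125·(30.11) = 3.76375.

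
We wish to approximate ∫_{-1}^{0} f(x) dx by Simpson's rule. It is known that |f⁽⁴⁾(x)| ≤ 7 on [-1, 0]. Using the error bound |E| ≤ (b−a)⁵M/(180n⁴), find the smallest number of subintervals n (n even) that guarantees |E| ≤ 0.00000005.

Need 7/(180n⁴) ≤ 0.00000005.
n⁴ ≥ 7/(180·0.00000005) = 777778 ⇒ n ≥ 29.6971, so the smallest even n is 30. (n must be even for Simpson's rule.)

30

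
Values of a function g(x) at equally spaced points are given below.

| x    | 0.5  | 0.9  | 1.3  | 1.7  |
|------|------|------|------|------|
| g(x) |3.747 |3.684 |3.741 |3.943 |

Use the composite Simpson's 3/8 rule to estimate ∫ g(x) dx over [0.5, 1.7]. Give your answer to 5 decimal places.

4.49475

h = 0.4, n = 3.
(3h/8)·[y₀ + 3y₁ + 3y₂ + y₃] = 0.15·(29.965) = 4.49475.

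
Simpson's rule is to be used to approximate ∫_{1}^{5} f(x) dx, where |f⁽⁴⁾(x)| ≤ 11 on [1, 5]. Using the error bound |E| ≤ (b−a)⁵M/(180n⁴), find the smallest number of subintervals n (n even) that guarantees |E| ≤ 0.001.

16

Need 11264/(180n⁴) ≤ 0.001.
n⁴ ≥ 11264/(180·0.001) = 62577.8 ⇒ n ≥ 15.8163, so the smallest even n is 16. (n must be even for Simpson's rule.)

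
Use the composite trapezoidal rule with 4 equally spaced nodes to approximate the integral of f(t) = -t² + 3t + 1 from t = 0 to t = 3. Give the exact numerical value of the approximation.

7

h = (3 − 0)/3 = 1.
Nodes t₀,…,t₃ = 0, 1, 2, 3.
f(t) = -t² + 3t + 1: f₀=1, f₁=3, f₂=3, f₃=1.
(h/2)·[f₀ + 2f₁ + 2f₂ + f₃] = 0.5·(14) = 7.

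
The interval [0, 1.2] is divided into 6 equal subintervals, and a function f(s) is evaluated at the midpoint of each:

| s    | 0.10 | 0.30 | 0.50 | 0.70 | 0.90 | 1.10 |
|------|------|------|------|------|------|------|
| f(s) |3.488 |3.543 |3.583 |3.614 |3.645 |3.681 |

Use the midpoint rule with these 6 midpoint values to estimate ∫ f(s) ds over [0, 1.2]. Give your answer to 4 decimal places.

h = 0.2, n = 6.
h·[y(m₁) + y(m₂) + y(m₃) + y(m₄) + y(m₅) + y(m₆)] = 0.2·(21.554) = 4.3108.

4.3108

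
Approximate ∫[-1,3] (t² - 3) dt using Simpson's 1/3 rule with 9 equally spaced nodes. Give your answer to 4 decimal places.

-2.6667

h = (3 − (-1))/8 = 0.5.
Nodes t₀,…,t₈ = -1, -0.5, 0, 0.5, 1, 1.5, 2, 2.5, 3.
f(t) = t² - 3: f₀=-2, f₁=-2.75, f₂=-3, f₃=-2.75, f₄=-2, f₅=-0.75, f₆=1, f₇=3.25, f₈=6.
(h/3)·[f₀ + 4f₁ + 2f₂ + 4f₃ + 2f₄ + 4f₅ + 2f₆ + 4f₇ + f₈] = 0.166667·(-16) = -2.6667.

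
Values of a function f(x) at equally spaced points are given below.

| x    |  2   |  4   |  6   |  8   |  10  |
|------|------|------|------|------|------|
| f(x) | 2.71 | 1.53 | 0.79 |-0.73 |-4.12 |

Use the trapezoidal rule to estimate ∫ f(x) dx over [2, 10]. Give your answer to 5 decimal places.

1.77000

h = 2, n = 4.
(h/2)·[y₀ + 2y₁ + 2y₂ + 2y₃ + y₄] = 1·(1.77) = 1.77000.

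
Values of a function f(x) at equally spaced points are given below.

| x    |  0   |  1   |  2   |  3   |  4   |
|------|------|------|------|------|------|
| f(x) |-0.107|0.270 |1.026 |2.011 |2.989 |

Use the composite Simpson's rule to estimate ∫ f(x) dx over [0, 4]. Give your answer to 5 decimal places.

h = 1, n = 4.
(h/3)·[y₀ + 4y₁ + 2y₂ + 4y₃ + y₄] = 0.333333·(14.058) = 4.68600.

4.68600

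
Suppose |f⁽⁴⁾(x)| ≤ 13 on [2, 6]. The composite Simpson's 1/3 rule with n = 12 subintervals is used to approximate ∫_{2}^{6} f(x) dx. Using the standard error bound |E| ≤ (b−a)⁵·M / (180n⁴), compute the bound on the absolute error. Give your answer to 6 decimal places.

0.003567

|E| ≤ (4)⁵·13 / (180·12⁴) = 13312/3732480 = 0.003567.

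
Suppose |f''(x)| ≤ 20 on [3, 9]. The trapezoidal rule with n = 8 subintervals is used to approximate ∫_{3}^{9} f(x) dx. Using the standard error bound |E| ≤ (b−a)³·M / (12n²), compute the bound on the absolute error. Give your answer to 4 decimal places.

5.6250

|E| ≤ (6)³·20 / (12·8²) = 4320/768 = 5.6250.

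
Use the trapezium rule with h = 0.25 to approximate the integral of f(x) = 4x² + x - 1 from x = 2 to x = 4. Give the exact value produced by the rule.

h = (4 − 2)/8 = 0.25.
Nodes x₀,…,x₈ = 2, 2.25, 2.5, 2.75, 3, 3.25, 3.5, 3.75, 4.
f(x) = 4x² + x - 1: f₀=17, f₁=21.5, f₂=26.5, f₃=32, f₄=38, f₅=44.5, f₆=51.5, f₇=59, f₈=67.
(h/2)·[f₀ + 2f₁ + 2f₂ + 2f₃ + 2f₄ + 2f₅ + 2f₆ + 2f₇ + f₈] = 0.125·(630) = 78.75.

78.75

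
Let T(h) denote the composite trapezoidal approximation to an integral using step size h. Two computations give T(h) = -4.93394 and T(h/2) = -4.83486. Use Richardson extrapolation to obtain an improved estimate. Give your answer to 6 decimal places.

-4.801833

R = (4·T(h/2) − T(h)) / 3 = (4·(-4.83486) − (-4.93394))/3 = (-14.40550)/3 = -4.801833.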